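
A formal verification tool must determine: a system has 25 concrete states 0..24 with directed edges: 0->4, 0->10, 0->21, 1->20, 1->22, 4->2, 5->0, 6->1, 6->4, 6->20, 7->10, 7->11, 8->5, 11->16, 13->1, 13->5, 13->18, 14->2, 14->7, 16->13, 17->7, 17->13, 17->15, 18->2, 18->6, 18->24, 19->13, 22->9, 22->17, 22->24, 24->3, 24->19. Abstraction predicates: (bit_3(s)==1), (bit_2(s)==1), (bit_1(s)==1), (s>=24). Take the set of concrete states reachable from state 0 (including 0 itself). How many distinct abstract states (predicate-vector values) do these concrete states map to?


BFS from 0:
Concrete reachable: {0, 2, 4, 10, 21}
Abstract via predicates (bit_3(s)==1), (bit_2(s)==1), (bit_1(s)==1), (s>=24):
  (0,0,0,0) <- {0}
  (0,0,1,0) <- {2}
  (0,1,0,0) <- {4, 21}
  (1,0,1,0) <- {10}
Distinct abstract states = 4

4


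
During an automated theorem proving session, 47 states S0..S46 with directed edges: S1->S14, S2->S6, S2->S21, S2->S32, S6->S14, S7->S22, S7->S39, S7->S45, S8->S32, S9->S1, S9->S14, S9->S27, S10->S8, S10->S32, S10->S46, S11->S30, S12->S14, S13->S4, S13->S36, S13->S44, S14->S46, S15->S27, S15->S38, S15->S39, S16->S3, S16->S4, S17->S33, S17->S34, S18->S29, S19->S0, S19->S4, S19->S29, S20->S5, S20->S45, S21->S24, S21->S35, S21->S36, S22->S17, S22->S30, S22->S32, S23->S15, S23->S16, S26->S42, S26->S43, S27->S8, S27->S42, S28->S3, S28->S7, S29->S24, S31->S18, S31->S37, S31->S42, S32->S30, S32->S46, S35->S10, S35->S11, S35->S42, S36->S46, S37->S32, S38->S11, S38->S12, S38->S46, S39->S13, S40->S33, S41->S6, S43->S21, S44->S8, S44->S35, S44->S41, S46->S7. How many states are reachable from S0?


BFS from S0:
  layer 0: {S0}
Reachable set: {S0}
Count = 1

1


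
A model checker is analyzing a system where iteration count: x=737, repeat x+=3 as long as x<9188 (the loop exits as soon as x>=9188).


Step 1: x goes from 737 toward 9188 by 3; the body runs while x<9188, so iterations = ceil((bound-start)/step)
Step 2: Distance=8451
Step 3: ceil(8451/3)=2817

2817


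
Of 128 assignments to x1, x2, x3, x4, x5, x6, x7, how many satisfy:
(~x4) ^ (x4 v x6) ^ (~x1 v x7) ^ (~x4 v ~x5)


CNF with 4 clauses over 7 vars (128 assignments).
An assignment satisfies CNF iff every clause has >=1 true literal.
Check each row (bits = x1,x2,x3,x4,x5,x6,x7; clause T/F shown):
  row 0 [0000000]: clauses=TFTT -> 0
  row 1 [0000001]: clauses=TFTT -> 0
  row 2 [0000010]: clauses=TTTT -> 1
  row 3 [0000011]: clauses=TTTT -> 1
  row 4 [0000100]: clauses=TFTT -> 0
  (every remaining row is evaluated the same way; all 128 results are listed next)
Full result column, 8 rows per line (x1,x2,x3,x4 fixed per line; x5,x6,x7 runs 000..111 left to right):
  rows 0-7 [x1,x2,x3,x4=0000]: 00110011  (ones: 4)
  rows 8-15 [x1,x2,x3,x4=0001]: 00000000  (ones: 0)
  rows 16-23 [x1,x2,x3,x4=0010]: 00110011  (ones: 4)
  rows 24-31 [x1,x2,x3,x4=0011]: 00000000  (ones: 0)
  rows 32-39 [x1,x2,x3,x4=0100]: 00110011  (ones: 4)
  rows 40-47 [x1,x2,x3,x4=0101]: 00000000  (ones: 0)
  rows 48-55 [x1,x2,x3,x4=0110]: 00110011  (ones: 4)
  rows 56-63 [x1,x2,x3,x4=0111]: 00000000  (ones: 0)
  rows 64-71 [x1,x2,x3,x4=1000]: 00010001  (ones: 2)
  rows 72-79 [x1,x2,x3,x4=1001]: 00000000  (ones: 0)
  rows 80-87 [x1,x2,x3,x4=1010]: 00010001  (ones: 2)
  rows 88-95 [x1,x2,x3,x4=1011]: 00000000  (ones: 0)
  rows 96-103 [x1,x2,x3,x4=1100]: 00010001  (ones: 2)
  rows 104-111 [x1,x2,x3,x4=1101]: 00000000  (ones: 0)
  rows 112-119 [x1,x2,x3,x4=1110]: 00010001  (ones: 2)
  rows 120-127 [x1,x2,x3,x4=1111]: 00000000  (ones: 0)
Satisfying assignments = 4+0+4+0+4+0+4+0+2+0+2+0+2+0+2+0 = 24

24


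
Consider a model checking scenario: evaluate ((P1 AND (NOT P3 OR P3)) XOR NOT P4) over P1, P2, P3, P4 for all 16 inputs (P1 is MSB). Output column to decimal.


Formula: ((P1 AND (NOT P3 OR P3)) XOR NOT P4) over P1, P2, P3, P4 (16 rows)
Evaluate each row (bits = P1,P2,P3,P4, MSB first):
  row 0 [0000]: ((0 AND (NOT 0 OR 0)) XOR NOT 0) -> 1
  row 1 [0001]: ((0 AND (NOT 0 OR 0)) XOR NOT 1) -> 0
  row 2 [0010]: ((0 AND (NOT 1 OR 1)) XOR NOT 0) -> 1
  row 3 [0011]: ((0 AND (NOT 1 OR 1)) XOR NOT 1) -> 0
  row 4 [0100]: ((0 AND (NOT 0 OR 0)) XOR NOT 0) -> 1
  row 5 [0101]: ((0 AND (NOT 0 OR 0)) XOR NOT 1) -> 0
  row 6 [0110]: ((0 AND (NOT 1 OR 1)) XOR NOT 0) -> 1
  row 7 [0111]: ((0 AND (NOT 1 OR 1)) XOR NOT 1) -> 0
  row 8 [1000]: ((1 AND (NOT 0 OR 0)) XOR NOT 0) -> 0
  row 9 [1001]: ((1 AND (NOT 0 OR 0)) XOR NOT 1) -> 1
  row 10 [1010]: ((1 AND (NOT 1 OR 1)) XOR NOT 0) -> 0
  row 11 [1011]: ((1 AND (NOT 1 OR 1)) XOR NOT 1) -> 1
  row 12 [1100]: ((1 AND (NOT 0 OR 0)) XOR NOT 0) -> 0
  row 13 [1101]: ((1 AND (NOT 0 OR 0)) XOR NOT 1) -> 1
  row 14 [1110]: ((1 AND (NOT 1 OR 1)) XOR NOT 0) -> 0
  row 15 [1111]: ((1 AND (NOT 1 OR 1)) XOR NOT 1) -> 1
Full result column, 4 rows per line (P1,P2 fixed per line; P3,P4 runs 00..11 left to right):
  rows 0-3 [P1,P2=00]: 1010  = hex A
  rows 4-7 [P1,P2=01]: 1010  = hex A
  rows 8-11 [P1,P2=10]: 0101  = hex 5
  rows 12-15 [P1,P2=11]: 0101  = hex 5
Output column (row 0 .. row 15) = 1010101001010101
Output column grouped in 4s = 1010 1010 0101 0101 = 0xAA55
Convert to decimal digit by digit (value = value*16 + digit):
  A -> 10
  10*16 + 10 (A) = 170
  170*16 + 5 = 2725
  2725*16 + 5 = 43605
Decimal = 43605

43605


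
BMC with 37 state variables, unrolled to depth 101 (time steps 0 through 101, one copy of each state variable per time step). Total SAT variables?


BMC unrolls to depth k, creating one copy of each state var for steps 0..k.
Step count = 101 + 1 = 102 (steps 0 through 101)
Vars per step = 37
Total = 37 * 102 = 3774

3774


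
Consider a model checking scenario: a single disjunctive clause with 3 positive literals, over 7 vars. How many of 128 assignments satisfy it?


Step 1: Total=2^7=128
Step 2: Unsat when all 3 false: 2^4=16
Step 3: Sat=128-16=112

112


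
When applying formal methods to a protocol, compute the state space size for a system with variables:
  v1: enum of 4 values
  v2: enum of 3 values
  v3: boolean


State space = product of domain sizes of all variables.
Domain sizes:
  v1 (enum of 4 values): 4
  v2 (enum of 3 values): 3
  v3 (boolean): 2
Product = 4 * 3 * 2 = 24

24


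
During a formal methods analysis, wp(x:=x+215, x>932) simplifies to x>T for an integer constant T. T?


Formula: wp(x:=E, P) = P[E/x] (substitute E for x in postcondition)
Step 1: Postcondition: x>932
Step 2: Substitute x+215 for x: x+215>932
Step 3: Solve for x: x > 932-215 = 717

717


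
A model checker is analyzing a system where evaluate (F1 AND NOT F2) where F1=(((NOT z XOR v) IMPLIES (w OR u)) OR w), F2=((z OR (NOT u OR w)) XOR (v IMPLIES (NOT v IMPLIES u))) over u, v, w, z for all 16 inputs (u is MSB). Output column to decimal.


F1 = (((NOT z XOR v) IMPLIES (w OR u)) OR w)
F2 = ((z OR (NOT u OR w)) XOR (v IMPLIES (NOT v IMPLIES u)))
Counterexample to F1=>F2 is where F1=1 and F2=0.
Evaluate each row (bits = u,v,w,z, MSB first):
  row 0 [0000]: F1=0 F2=0 -> F1&~F2 -> 0
  row 1 [0001]: F1=1 F2=0 -> F1&~F2 -> 1
  row 2 [0010]: F1=1 F2=0 -> F1&~F2 -> 1
  row 3 [0011]: F1=1 F2=0 -> F1&~F2 -> 1
  row 4 [0100]: F1=1 F2=0 -> F1&~F2 -> 1
  row 5 [0101]: F1=0 F2=0 -> F1&~F2 -> 0
  row 6 [0110]: F1=1 F2=0 -> F1&~F2 -> 1
  row 7 [0111]: F1=1 F2=0 -> F1&~F2 -> 1
  row 8 [1000]: F1=1 F2=1 -> F1&~F2 -> 0
  row 9 [1001]: F1=1 F2=0 -> F1&~F2 -> 1
  row 10 [1010]: F1=1 F2=0 -> F1&~F2 -> 1
  row 11 [1011]: F1=1 F2=0 -> F1&~F2 -> 1
  row 12 [1100]: F1=1 F2=1 -> F1&~F2 -> 0
  row 13 [1101]: F1=1 F2=0 -> F1&~F2 -> 1
  row 14 [1110]: F1=1 F2=0 -> F1&~F2 -> 1
  row 15 [1111]: F1=1 F2=0 -> F1&~F2 -> 1
Full result column, 4 rows per line (u,v fixed per line; w,z runs 00..11 left to right):
  rows 0-3 [u,v=00]: 0111  = hex 7
  rows 4-7 [u,v=01]: 1011  = hex B
  rows 8-11 [u,v=10]: 0111  = hex 7
  rows 12-15 [u,v=11]: 0111  = hex 7
Counterexample vector (row 0 .. row 15) = 0111101101110111
Output column grouped in 4s = 0111 1011 0111 0111 = 0x7B77
Convert to decimal digit by digit (value = value*16 + digit):
  7 -> 7
  7*16 + 11 (B) = 123
  123*16 + 7 = 1975
  1975*16 + 7 = 31607
Decimal = 31607

31607


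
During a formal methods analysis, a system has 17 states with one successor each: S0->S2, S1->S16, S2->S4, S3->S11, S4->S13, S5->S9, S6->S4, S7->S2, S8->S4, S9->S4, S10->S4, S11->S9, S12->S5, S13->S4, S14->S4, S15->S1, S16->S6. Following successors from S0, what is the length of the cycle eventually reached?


Trace from S0 until a state repeats:
  S0 -> S2 -> S4 -> S13 -> S4
S4 first seen at step 2, revisited at step 4.
Cycle length = 4 - 2 = 2

2


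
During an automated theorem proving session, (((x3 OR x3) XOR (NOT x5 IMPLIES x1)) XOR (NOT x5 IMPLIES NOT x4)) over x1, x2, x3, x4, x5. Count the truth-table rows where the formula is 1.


Formula: (((x3 OR x3) XOR (NOT x5 IMPLIES x1)) XOR (NOT x5 IMPLIES NOT x4)) over 5 vars (32 rows)
Evaluate each row (x1, x2, x3, x4, x5 as bits, MSB first):
  row 0 [00000]: (((0 OR 0) XOR (NOT 0 IMPLIES 0)) XOR (NOT 0 IMPLIES NOT 0)) -> 1
  row 1 [00001]: (((0 OR 0) XOR (NOT 1 IMPLIES 0)) XOR (NOT 1 IMPLIES NOT 0)) -> 0
  row 2 [00010]: (((0 OR 0) XOR (NOT 0 IMPLIES 0)) XOR (NOT 0 IMPLIES NOT 1)) -> 0
  row 3 [00011]: (((0 OR 0) XOR (NOT 1 IMPLIES 0)) XOR (NOT 1 IMPLIES NOT 1)) -> 0
  row 4 [00100]: (((1 OR 1) XOR (NOT 0 IMPLIES 0)) XOR (NOT 0 IMPLIES NOT 0)) -> 0
  row 5 [00101]: (((1 OR 1) XOR (NOT 1 IMPLIES 0)) XOR (NOT 1 IMPLIES NOT 0)) -> 1
  row 6 [00110]: (((1 OR 1) XOR (NOT 0 IMPLIES 0)) XOR (NOT 0 IMPLIES NOT 1)) -> 1
  row 7 [00111]: (((1 OR 1) XOR (NOT 1 IMPLIES 0)) XOR (NOT 1 IMPLIES NOT 1)) -> 1
  row 8 [01000]: (((0 OR 0) XOR (NOT 0 IMPLIES 0)) XOR (NOT 0 IMPLIES NOT 0)) -> 1
  row 9 [01001]: (((0 OR 0) XOR (NOT 1 IMPLIES 0)) XOR (NOT 1 IMPLIES NOT 0)) -> 0
  row 10 [01010]: (((0 OR 0) XOR (NOT 0 IMPLIES 0)) XOR (NOT 0 IMPLIES NOT 1)) -> 0
  row 11 [01011]: (((0 OR 0) XOR (NOT 1 IMPLIES 0)) XOR (NOT 1 IMPLIES NOT 1)) -> 0
  row 12 [01100]: (((1 OR 1) XOR (NOT 0 IMPLIES 0)) XOR (NOT 0 IMPLIES NOT 0)) -> 0
  row 13 [01101]: (((1 OR 1) XOR (NOT 1 IMPLIES 0)) XOR (NOT 1 IMPLIES NOT 0)) -> 1
  row 14 [01110]: (((1 OR 1) XOR (NOT 0 IMPLIES 0)) XOR (NOT 0 IMPLIES NOT 1)) -> 1
  row 15 [01111]: (((1 OR 1) XOR (NOT 1 IMPLIES 0)) XOR (NOT 1 IMPLIES NOT 1)) -> 1
  row 16 [10000]: (((0 OR 0) XOR (NOT 0 IMPLIES 1)) XOR (NOT 0 IMPLIES NOT 0)) -> 0
  row 17 [10001]: (((0 OR 0) XOR (NOT 1 IMPLIES 1)) XOR (NOT 1 IMPLIES NOT 0)) -> 0
  row 18 [10010]: (((0 OR 0) XOR (NOT 0 IMPLIES 1)) XOR (NOT 0 IMPLIES NOT 1)) -> 1
  row 19 [10011]: (((0 OR 0) XOR (NOT 1 IMPLIES 1)) XOR (NOT 1 IMPLIES NOT 1)) -> 0
  row 20 [10100]: (((1 OR 1) XOR (NOT 0 IMPLIES 1)) XOR (NOT 0 IMPLIES NOT 0)) -> 1
  row 21 [10101]: (((1 OR 1) XOR (NOT 1 IMPLIES 1)) XOR (NOT 1 IMPLIES NOT 0)) -> 1
  row 22 [10110]: (((1 OR 1) XOR (NOT 0 IMPLIES 1)) XOR (NOT 0 IMPLIES NOT 1)) -> 0
  row 23 [10111]: (((1 OR 1) XOR (NOT 1 IMPLIES 1)) XOR (NOT 1 IMPLIES NOT 1)) -> 1
  row 24 [11000]: (((0 OR 0) XOR (NOT 0 IMPLIES 1)) XOR (NOT 0 IMPLIES NOT 0)) -> 0
  row 25 [11001]: (((0 OR 0) XOR (NOT 1 IMPLIES 1)) XOR (NOT 1 IMPLIES NOT 0)) -> 0
  row 26 [11010]: (((0 OR 0) XOR (NOT 0 IMPLIES 1)) XOR (NOT 0 IMPLIES NOT 1)) -> 1
  row 27 [11011]: (((0 OR 0) XOR (NOT 1 IMPLIES 1)) XOR (NOT 1 IMPLIES NOT 1)) -> 0
  row 28 [11100]: (((1 OR 1) XOR (NOT 0 IMPLIES 1)) XOR (NOT 0 IMPLIES NOT 0)) -> 1
  row 29 [11101]: (((1 OR 1) XOR (NOT 1 IMPLIES 1)) XOR (NOT 1 IMPLIES NOT 0)) -> 1
  row 30 [11110]: (((1 OR 1) XOR (NOT 0 IMPLIES 1)) XOR (NOT 0 IMPLIES NOT 1)) -> 0
  row 31 [11111]: (((1 OR 1) XOR (NOT 1 IMPLIES 1)) XOR (NOT 1 IMPLIES NOT 1)) -> 1
Full result column, 8 rows per line (x1,x2 fixed per line; x3,x4,x5 runs 000..111 left to right):
  rows 0-7 [x1,x2=00]: 10000111  (ones: 4)
  rows 8-15 [x1,x2=01]: 10000111  (ones: 4)
  rows 16-23 [x1,x2=10]: 00101101  (ones: 4)
  rows 24-31 [x1,x2=11]: 00101101  (ones: 4)
Count of 1-rows = 4+4+4+4 = 16

16


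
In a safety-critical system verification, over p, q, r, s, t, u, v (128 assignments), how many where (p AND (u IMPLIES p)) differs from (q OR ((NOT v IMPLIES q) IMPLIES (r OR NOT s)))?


F1 = (p AND (u IMPLIES p))
F2 = (q OR ((NOT v IMPLIES q) IMPLIES (r OR NOT s)))
Evaluate both on each of 128 rows (bits = p,q,r,s,t,u,v):
  row 0 [0000000]: F1=0 F2=1 (differ) -> 1
  row 1 [0000001]: F1=0 F2=1 (differ) -> 1
  row 2 [0000010]: F1=0 F2=1 (differ) -> 1
  row 3 [0000011]: F1=0 F2=1 (differ) -> 1
  row 4 [0000100]: F1=0 F2=1 (differ) -> 1
  (every remaining row is evaluated the same way; all 128 results are listed next)
Full result column, 8 rows per line (p,q,r,s fixed per line; t,u,v runs 000..111 left to right):
  rows 0-7 [p,q,r,s=0000]: 11111111  (ones: 8)
  rows 8-15 [p,q,r,s=0001]: 10101010  (ones: 4)
  rows 16-23 [p,q,r,s=0010]: 11111111  (ones: 8)
  rows 24-31 [p,q,r,s=0011]: 11111111  (ones: 8)
  rows 32-39 [p,q,r,s=0100]: 11111111  (ones: 8)
  rows 40-47 [p,q,r,s=0101]: 11111111  (ones: 8)
  rows 48-55 [p,q,r,s=0110]: 11111111  (ones: 8)
  rows 56-63 [p,q,r,s=0111]: 11111111  (ones: 8)
  rows 64-71 [p,q,r,s=1000]: 00000000  (ones: 0)
  rows 72-79 [p,q,r,s=1001]: 01010101  (ones: 4)
  rows 80-87 [p,q,r,s=1010]: 00000000  (ones: 0)
  rows 88-95 [p,q,r,s=1011]: 00000000  (ones: 0)
  rows 96-103 [p,q,r,s=1100]: 00000000  (ones: 0)
  rows 104-111 [p,q,r,s=1101]: 00000000  (ones: 0)
  rows 112-119 [p,q,r,s=1110]: 00000000  (ones: 0)
  rows 120-127 [p,q,r,s=1111]: 00000000  (ones: 0)
Disagreements = 8+4+8+8+8+8+8+8+0+4+0+0+0+0+0+0 = 64

64


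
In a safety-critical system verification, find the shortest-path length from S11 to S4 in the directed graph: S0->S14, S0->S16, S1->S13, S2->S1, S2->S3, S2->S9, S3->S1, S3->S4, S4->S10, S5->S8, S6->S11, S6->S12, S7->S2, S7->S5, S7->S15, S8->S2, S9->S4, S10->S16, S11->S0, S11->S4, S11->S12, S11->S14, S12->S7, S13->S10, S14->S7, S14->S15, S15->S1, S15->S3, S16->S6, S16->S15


BFS layer-by-layer from S11:
  dist 0: {S11}
  dist 1: {S0, S4, S12, S14}
  -> S4 reached at distance 1
Shortest path length = 1

1


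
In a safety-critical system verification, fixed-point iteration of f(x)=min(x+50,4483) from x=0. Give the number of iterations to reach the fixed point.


Step 1: x=0, cap=4483, increment=50
Step 2: x grows by 50 each step until capped at 4483; fixed point is x=4483
Step 3: iterations = ceil(4483/50) = 90

90


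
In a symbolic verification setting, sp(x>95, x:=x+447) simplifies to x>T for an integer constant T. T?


Formula: sp(P, x:=E) = exists old_x. (x = E[old_x/x]) AND P[old_x/x] (old_x is the value of x before the assignment; eliminate old_x by solving x = E[old_x/x] for old_x)
Step 1: Precondition P: x>95, i.e. old_x > 95
Step 2: Assignment gives x = old_x + 447, so old_x = x - 447
Step 3: Substitute into P: x - 447 > 95
Step 4: Simplify: x > 95+447 = 542

542


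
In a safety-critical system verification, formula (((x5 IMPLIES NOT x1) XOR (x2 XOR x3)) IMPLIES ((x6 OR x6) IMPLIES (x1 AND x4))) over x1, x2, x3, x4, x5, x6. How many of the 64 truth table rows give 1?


Formula: (((x5 IMPLIES NOT x1) XOR (x2 XOR x3)) IMPLIES ((x6 OR x6) IMPLIES (x1 AND x4))) over 6 vars (64 rows)
Evaluate each row (x1, x2, x3, x4, x5, x6 as bits, MSB first):
  row 0 [000000]: (((0 IMPLIES NOT 0) XOR (0 XOR 0)) IMPLIES ((0 OR 0) IMPLIES (0 AND 0))) -> 1
  row 1 [000001]: (((0 IMPLIES NOT 0) XOR (0 XOR 0)) IMPLIES ((1 OR 1) IMPLIES (0 AND 0))) -> 0
  row 2 [000010]: (((1 IMPLIES NOT 0) XOR (0 XOR 0)) IMPLIES ((0 OR 0) IMPLIES (0 AND 0))) -> 1
  row 3 [000011]: (((1 IMPLIES NOT 0) XOR (0 XOR 0)) IMPLIES ((1 OR 1) IMPLIES (0 AND 0))) -> 0
  row 4 [000100]: (((0 IMPLIES NOT 0) XOR (0 XOR 0)) IMPLIES ((0 OR 0) IMPLIES (0 AND 1))) -> 1
  (every remaining row is evaluated the same way; all 64 results are listed next)
Full result column, 8 rows per line (x1,x2,x3 fixed per line; x4,x5,x6 runs 000..111 left to right):
  rows 0-7 [x1,x2,x3=000]: 10101010  (ones: 4)
  rows 8-15 [x1,x2,x3=001]: 11111111  (ones: 8)
  rows 16-23 [x1,x2,x3=010]: 11111111  (ones: 8)
  rows 24-31 [x1,x2,x3=011]: 10101010  (ones: 4)
  rows 32-39 [x1,x2,x3=100]: 10111111  (ones: 7)
  rows 40-47 [x1,x2,x3=101]: 11101111  (ones: 7)
  rows 48-55 [x1,x2,x3=110]: 11101111  (ones: 7)
  rows 56-63 [x1,x2,x3=111]: 10111111  (ones: 7)
Count of 1-rows = 4+8+8+4+7+7+7+7 = 52

52


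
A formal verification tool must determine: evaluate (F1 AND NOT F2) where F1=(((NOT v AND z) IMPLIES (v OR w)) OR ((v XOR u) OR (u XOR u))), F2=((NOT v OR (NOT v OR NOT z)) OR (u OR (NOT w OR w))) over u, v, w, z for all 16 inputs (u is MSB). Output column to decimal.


F1 = (((NOT v AND z) IMPLIES (v OR w)) OR ((v XOR u) OR (u XOR u)))
F2 = ((NOT v OR (NOT v OR NOT z)) OR (u OR (NOT w OR w)))
Counterexample to F1=>F2 is where F1=1 and F2=0.
Evaluate each row (bits = u,v,w,z, MSB first):
  row 0 [0000]: F1=1 F2=1 -> F1&~F2 -> 0
  row 1 [0001]: F1=0 F2=1 -> F1&~F2 -> 0
  row 2 [0010]: F1=1 F2=1 -> F1&~F2 -> 0
  row 3 [0011]: F1=1 F2=1 -> F1&~F2 -> 0
  row 4 [0100]: F1=1 F2=1 -> F1&~F2 -> 0
  row 5 [0101]: F1=1 F2=1 -> F1&~F2 -> 0
  row 6 [0110]: F1=1 F2=1 -> F1&~F2 -> 0
  row 7 [0111]: F1=1 F2=1 -> F1&~F2 -> 0
  row 8 [1000]: F1=1 F2=1 -> F1&~F2 -> 0
  row 9 [1001]: F1=1 F2=1 -> F1&~F2 -> 0
  row 10 [1010]: F1=1 F2=1 -> F1&~F2 -> 0
  row 11 [1011]: F1=1 F2=1 -> F1&~F2 -> 0
  row 12 [1100]: F1=1 F2=1 -> F1&~F2 -> 0
  row 13 [1101]: F1=1 F2=1 -> F1&~F2 -> 0
  row 14 [1110]: F1=1 F2=1 -> F1&~F2 -> 0
  row 15 [1111]: F1=1 F2=1 -> F1&~F2 -> 0
Full result column, 4 rows per line (u,v fixed per line; w,z runs 00..11 left to right):
  rows 0-3 [u,v=00]: 0000  = hex 0
  rows 4-7 [u,v=01]: 0000  = hex 0
  rows 8-11 [u,v=10]: 0000  = hex 0
  rows 12-15 [u,v=11]: 0000  = hex 0
Counterexample vector (row 0 .. row 15) = 0000000000000000
Output column grouped in 4s = 0000 0000 0000 0000 = 0x0000
Convert to decimal digit by digit (value = value*16 + digit):
  0 -> 0
  0*16 + 0 = 0
  0*16 + 0 = 0
  0*16 + 0 = 0
Decimal = 0

0


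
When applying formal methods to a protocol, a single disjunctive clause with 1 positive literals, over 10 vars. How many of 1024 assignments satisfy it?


Step 1: Total=2^10=1024
Step 2: Unsat when all 1 false: 2^9=512
Step 3: Sat=1024-512=512

512


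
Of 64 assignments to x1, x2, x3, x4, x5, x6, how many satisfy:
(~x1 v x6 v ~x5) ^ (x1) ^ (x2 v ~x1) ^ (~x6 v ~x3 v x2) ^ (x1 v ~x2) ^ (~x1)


CNF with 6 clauses over 6 vars (64 assignments).
An assignment satisfies CNF iff every clause has >=1 true literal.
Check each row (bits = x1,x2,x3,x4,x5,x6; clause T/F shown):
  row 0 [000000]: clauses=TFTTTT -> 0
  row 1 [000001]: clauses=TFTTTT -> 0
  row 2 [000010]: clauses=TFTTTT -> 0
  row 3 [000011]: clauses=TFTTTT -> 0
  row 4 [000100]: clauses=TFTTTT -> 0
  (every remaining row is evaluated the same way; all 64 results are listed next)
Full result column, 8 rows per line (x1,x2,x3 fixed per line; x4,x5,x6 runs 000..111 left to right):
  rows 0-7 [x1,x2,x3=000]: 00000000  (ones: 0)
  rows 8-15 [x1,x2,x3=001]: 00000000  (ones: 0)
  rows 16-23 [x1,x2,x3=010]: 00000000  (ones: 0)
  rows 24-31 [x1,x2,x3=011]: 00000000  (ones: 0)
  rows 32-39 [x1,x2,x3=100]: 00000000  (ones: 0)
  rows 40-47 [x1,x2,x3=101]: 00000000  (ones: 0)
  rows 48-55 [x1,x2,x3=110]: 00000000  (ones: 0)
  rows 56-63 [x1,x2,x3=111]: 00000000  (ones: 0)
Satisfying assignments = 0+0+0+0+0+0+0+0 = 0

0


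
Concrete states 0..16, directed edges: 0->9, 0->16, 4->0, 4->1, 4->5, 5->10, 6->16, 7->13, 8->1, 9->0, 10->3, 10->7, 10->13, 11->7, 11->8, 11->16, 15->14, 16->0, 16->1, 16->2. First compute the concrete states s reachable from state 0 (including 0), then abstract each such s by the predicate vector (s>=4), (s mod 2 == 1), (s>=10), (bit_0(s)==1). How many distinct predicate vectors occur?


BFS from 0:
Concrete reachable: {0, 1, 2, 9, 16}
Abstract via predicates (s>=4), (s mod 2 == 1), (s>=10), (bit_0(s)==1):
  (0,0,0,0) <- {0, 2}
  (0,1,0,1) <- {1}
  (1,0,1,0) <- {16}
  (1,1,0,1) <- {9}
Distinct abstract states = 4

4


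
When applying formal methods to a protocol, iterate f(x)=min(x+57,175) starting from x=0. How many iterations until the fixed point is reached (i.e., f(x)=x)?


Step 1: x=0, cap=175, increment=57
Step 2: x grows by 57 each step until capped at 175; fixed point is x=175
Step 3: iterations = ceil(175/57) = 4

4


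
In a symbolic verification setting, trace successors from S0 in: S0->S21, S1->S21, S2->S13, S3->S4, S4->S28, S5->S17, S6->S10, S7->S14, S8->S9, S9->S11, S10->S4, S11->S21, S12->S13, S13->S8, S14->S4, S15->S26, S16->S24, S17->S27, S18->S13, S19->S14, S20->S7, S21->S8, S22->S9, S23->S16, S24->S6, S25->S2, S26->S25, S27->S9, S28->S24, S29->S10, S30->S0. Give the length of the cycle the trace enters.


Trace from S0 until a state repeats:
  S0 -> S21 -> S8 -> S9 -> S11 -> S21
S21 first seen at step 1, revisited at step 5.
Cycle length = 5 - 1 = 4

4


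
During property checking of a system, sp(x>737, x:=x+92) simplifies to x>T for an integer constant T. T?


Formula: sp(P, x:=E) = exists old_x. (x = E[old_x/x]) AND P[old_x/x] (old_x is the value of x before the assignment; eliminate old_x by solving x = E[old_x/x] for old_x)
Step 1: Precondition P: x>737, i.e. old_x > 737
Step 2: Assignment gives x = old_x + 92, so old_x = x - 92
Step 3: Substitute into P: x - 92 > 737
Step 4: Simplify: x > 737+92 = 829

829


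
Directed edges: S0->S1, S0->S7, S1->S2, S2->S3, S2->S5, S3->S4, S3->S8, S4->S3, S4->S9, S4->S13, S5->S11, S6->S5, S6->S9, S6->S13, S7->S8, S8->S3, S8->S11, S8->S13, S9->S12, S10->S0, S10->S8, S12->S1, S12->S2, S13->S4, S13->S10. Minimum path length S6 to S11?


BFS layer-by-layer from S6:
  dist 0: {S6}
  dist 1: {S5, S9, S13}
  dist 2: {S4, S10, S11, S12}
  -> S11 reached at distance 2
Shortest path length = 2

2


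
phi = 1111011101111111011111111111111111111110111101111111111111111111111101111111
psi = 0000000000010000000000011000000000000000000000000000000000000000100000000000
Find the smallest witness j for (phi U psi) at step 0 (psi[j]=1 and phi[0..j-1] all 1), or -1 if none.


(phi U psi) at 0: need smallest j with psi[j]=1 and phi[i]=1 for all i in [0,j).
Scan from step 0:
  step 0: phi=1, psi=0 -> continue
  step 1: phi=1, psi=0 -> continue
  step 2: phi=1, psi=0 -> continue
  step 3: phi=1, psi=0 -> continue
  step 4: phi=0 -> phi-prefix broken from here
  step 11: psi=1 but phi already failed -> not a witness
  step 23: psi=1 but phi already failed -> not a witness
  step 24: psi=1 but phi already failed -> not a witness
  step 64: psi=1 but phi already failed -> not a witness
  end of trace: no witness -> -1
Witness step = -1

-1


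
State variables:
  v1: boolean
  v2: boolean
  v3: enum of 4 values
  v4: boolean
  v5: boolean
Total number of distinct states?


State space = product of domain sizes of all variables.
Domain sizes:
  v1 (boolean): 2
  v2 (boolean): 2
  v3 (enum of 4 values): 4
  v4 (boolean): 2
  v5 (boolean): 2
Product = 2 * 2 * 4 * 2 * 2 = 64

64


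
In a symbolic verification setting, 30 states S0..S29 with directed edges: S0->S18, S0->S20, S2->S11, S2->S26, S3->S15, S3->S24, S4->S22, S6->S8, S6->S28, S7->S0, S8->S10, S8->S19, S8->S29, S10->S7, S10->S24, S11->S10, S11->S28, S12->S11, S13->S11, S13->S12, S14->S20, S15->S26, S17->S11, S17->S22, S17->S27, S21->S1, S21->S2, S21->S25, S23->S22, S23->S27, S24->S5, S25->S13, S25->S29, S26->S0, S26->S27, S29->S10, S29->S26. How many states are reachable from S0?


BFS from S0:
  layer 0: {S0}
  layer 1: {S18, S20}
Reachable set: {S0, S18, S20}
Count = 3

3


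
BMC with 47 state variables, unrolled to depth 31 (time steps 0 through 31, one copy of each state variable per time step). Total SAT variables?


BMC unrolls to depth k, creating one copy of each state var for steps 0..k.
Step count = 31 + 1 = 32 (steps 0 through 31)
Vars per step = 47
Total = 47 * 32 = 1504

1504


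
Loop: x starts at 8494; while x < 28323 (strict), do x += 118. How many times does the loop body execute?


Step 1: x goes from 8494 toward 28323 by 118; the body runs while x<28323, so iterations = ceil((bound-start)/step)
Step 2: Distance=19829
Step 3: ceil(19829/118)=169

169


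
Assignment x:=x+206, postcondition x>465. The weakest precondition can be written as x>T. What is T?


Formula: wp(x:=E, P) = P[E/x] (substitute E for x in postcondition)
Step 1: Postcondition: x>465
Step 2: Substitute x+206 for x: x+206>465
Step 3: Solve for x: x > 465-206 = 259

259


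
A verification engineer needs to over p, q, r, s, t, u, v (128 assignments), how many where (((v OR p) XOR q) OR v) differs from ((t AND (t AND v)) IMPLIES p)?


F1 = (((v OR p) XOR q) OR v)
F2 = ((t AND (t AND v)) IMPLIES p)
Evaluate both on each of 128 rows (bits = p,q,r,s,t,u,v):
  row 0 [0000000]: F1=0 F2=1 (differ) -> 1
  row 1 [0000001]: F1=1 F2=1 -> 0
  row 2 [0000010]: F1=0 F2=1 (differ) -> 1
  row 3 [0000011]: F1=1 F2=1 -> 0
  row 4 [0000100]: F1=0 F2=1 (differ) -> 1
  (every remaining row is evaluated the same way; all 128 results are listed next)
Full result column, 8 rows per line (p,q,r,s fixed per line; t,u,v runs 000..111 left to right):
  rows 0-7 [p,q,r,s=0000]: 10101111  (ones: 6)
  rows 8-15 [p,q,r,s=0001]: 10101111  (ones: 6)
  rows 16-23 [p,q,r,s=0010]: 10101111  (ones: 6)
  rows 24-31 [p,q,r,s=0011]: 10101111  (ones: 6)
  rows 32-39 [p,q,r,s=0100]: 00000101  (ones: 2)
  rows 40-47 [p,q,r,s=0101]: 00000101  (ones: 2)
  rows 48-55 [p,q,r,s=0110]: 00000101  (ones: 2)
  rows 56-63 [p,q,r,s=0111]: 00000101  (ones: 2)
  rows 64-71 [p,q,r,s=1000]: 00000000  (ones: 0)
  rows 72-79 [p,q,r,s=1001]: 00000000  (ones: 0)
  rows 80-87 [p,q,r,s=1010]: 00000000  (ones: 0)
  rows 88-95 [p,q,r,s=1011]: 00000000  (ones: 0)
  rows 96-103 [p,q,r,s=1100]: 10101010  (ones: 4)
  rows 104-111 [p,q,r,s=1101]: 10101010  (ones: 4)
  rows 112-119 [p,q,r,s=1110]: 10101010  (ones: 4)
  rows 120-127 [p,q,r,s=1111]: 10101010  (ones: 4)
Disagreements = 6+6+6+6+2+2+2+2+0+0+0+0+4+4+4+4 = 48

48


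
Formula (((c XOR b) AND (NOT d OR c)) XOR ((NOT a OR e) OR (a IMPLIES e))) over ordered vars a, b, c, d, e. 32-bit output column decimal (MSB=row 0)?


Formula: (((c XOR b) AND (NOT d OR c)) XOR ((NOT a OR e) OR (a IMPLIES e))) over a, b, c, d, e (32 rows)
Evaluate each row (bits = a,b,c,d,e, MSB first):
  row 0 [00000]: (((0 XOR 0) AND (NOT 0 OR 0)) XOR ((NOT 0 OR 0) OR (0 IMPLIES 0))) -> 1
  row 1 [00001]: (((0 XOR 0) AND (NOT 0 OR 0)) XOR ((NOT 0 OR 1) OR (0 IMPLIES 1))) -> 1
  row 2 [00010]: (((0 XOR 0) AND (NOT 1 OR 0)) XOR ((NOT 0 OR 0) OR (0 IMPLIES 0))) -> 1
  row 3 [00011]: (((0 XOR 0) AND (NOT 1 OR 0)) XOR ((NOT 0 OR 1) OR (0 IMPLIES 1))) -> 1
  row 4 [00100]: (((1 XOR 0) AND (NOT 0 OR 1)) XOR ((NOT 0 OR 0) OR (0 IMPLIES 0))) -> 0
  row 5 [00101]: (((1 XOR 0) AND (NOT 0 OR 1)) XOR ((NOT 0 OR 1) OR (0 IMPLIES 1))) -> 0
  row 6 [00110]: (((1 XOR 0) AND (NOT 1 OR 1)) XOR ((NOT 0 OR 0) OR (0 IMPLIES 0))) -> 0
  row 7 [00111]: (((1 XOR 0) AND (NOT 1 OR 1)) XOR ((NOT 0 OR 1) OR (0 IMPLIES 1))) -> 0
  row 8 [01000]: (((0 XOR 1) AND (NOT 0 OR 0)) XOR ((NOT 0 OR 0) OR (0 IMPLIES 0))) -> 0
  row 9 [01001]: (((0 XOR 1) AND (NOT 0 OR 0)) XOR ((NOT 0 OR 1) OR (0 IMPLIES 1))) -> 0
  row 10 [01010]: (((0 XOR 1) AND (NOT 1 OR 0)) XOR ((NOT 0 OR 0) OR (0 IMPLIES 0))) -> 1
  row 11 [01011]: (((0 XOR 1) AND (NOT 1 OR 0)) XOR ((NOT 0 OR 1) OR (0 IMPLIES 1))) -> 1
  row 12 [01100]: (((1 XOR 1) AND (NOT 0 OR 1)) XOR ((NOT 0 OR 0) OR (0 IMPLIES 0))) -> 1
  row 13 [01101]: (((1 XOR 1) AND (NOT 0 OR 1)) XOR ((NOT 0 OR 1) OR (0 IMPLIES 1))) -> 1
  row 14 [01110]: (((1 XOR 1) AND (NOT 1 OR 1)) XOR ((NOT 0 OR 0) OR (0 IMPLIES 0))) -> 1
  row 15 [01111]: (((1 XOR 1) AND (NOT 1 OR 1)) XOR ((NOT 0 OR 1) OR (0 IMPLIES 1))) -> 1
  row 16 [10000]: (((0 XOR 0) AND (NOT 0 OR 0)) XOR ((NOT 1 OR 0) OR (1 IMPLIES 0))) -> 0
  row 17 [10001]: (((0 XOR 0) AND (NOT 0 OR 0)) XOR ((NOT 1 OR 1) OR (1 IMPLIES 1))) -> 1
  row 18 [10010]: (((0 XOR 0) AND (NOT 1 OR 0)) XOR ((NOT 1 OR 0) OR (1 IMPLIES 0))) -> 0
  row 19 [10011]: (((0 XOR 0) AND (NOT 1 OR 0)) XOR ((NOT 1 OR 1) OR (1 IMPLIES 1))) -> 1
  row 20 [10100]: (((1 XOR 0) AND (NOT 0 OR 1)) XOR ((NOT 1 OR 0) OR (1 IMPLIES 0))) -> 1
  row 21 [10101]: (((1 XOR 0) AND (NOT 0 OR 1)) XOR ((NOT 1 OR 1) OR (1 IMPLIES 1))) -> 0
  row 22 [10110]: (((1 XOR 0) AND (NOT 1 OR 1)) XOR ((NOT 1 OR 0) OR (1 IMPLIES 0))) -> 1
  row 23 [10111]: (((1 XOR 0) AND (NOT 1 OR 1)) XOR ((NOT 1 OR 1) OR (1 IMPLIES 1))) -> 0
  row 24 [11000]: (((0 XOR 1) AND (NOT 0 OR 0)) XOR ((NOT 1 OR 0) OR (1 IMPLIES 0))) -> 1
  row 25 [11001]: (((0 XOR 1) AND (NOT 0 OR 0)) XOR ((NOT 1 OR 1) OR (1 IMPLIES 1))) -> 0
  row 26 [11010]: (((0 XOR 1) AND (NOT 1 OR 0)) XOR ((NOT 1 OR 0) OR (1 IMPLIES 0))) -> 0
  row 27 [11011]: (((0 XOR 1) AND (NOT 1 OR 0)) XOR ((NOT 1 OR 1) OR (1 IMPLIES 1))) -> 1
  row 28 [11100]: (((1 XOR 1) AND (NOT 0 OR 1)) XOR ((NOT 1 OR 0) OR (1 IMPLIES 0))) -> 0
  row 29 [11101]: (((1 XOR 1) AND (NOT 0 OR 1)) XOR ((NOT 1 OR 1) OR (1 IMPLIES 1))) -> 1
  row 30 [11110]: (((1 XOR 1) AND (NOT 1 OR 1)) XOR ((NOT 1 OR 0) OR (1 IMPLIES 0))) -> 0
  row 31 [11111]: (((1 XOR 1) AND (NOT 1 OR 1)) XOR ((NOT 1 OR 1) OR (1 IMPLIES 1))) -> 1
Full result column, 4 rows per line (a,b,c fixed per line; d,e runs 00..11 left to right):
  rows 0-3 [a,b,c=000]: 1111  = hex F
  rows 4-7 [a,b,c=001]: 0000  = hex 0
  rows 8-11 [a,b,c=010]: 0011  = hex 3
  rows 12-15 [a,b,c=011]: 1111  = hex F
  rows 16-19 [a,b,c=100]: 0101  = hex 5
  rows 20-23 [a,b,c=101]: 1010  = hex A
  rows 24-27 [a,b,c=110]: 1001  = hex 9
  rows 28-31 [a,b,c=111]: 0101  = hex 5
Output column (row 0 .. row 31) = 11110000001111110101101010010101
Output column grouped in 4s = 1111 0000 0011 1111 0101 1010 1001 0101 = 0xF03F5A95
Convert to decimal digit by digit (value = value*16 + digit):
  F -> 15
  15*16 + 0 = 240
  240*16 + 3 = 3843
  3843*16 + 15 (F) = 61503
  61503*16 + 5 = 984053
  984053*16 + 10 (A) = 15744858
  15744858*16 + 9 = 251917737
  251917737*16 + 5 = 4030683797
Decimal = 4030683797

4030683797


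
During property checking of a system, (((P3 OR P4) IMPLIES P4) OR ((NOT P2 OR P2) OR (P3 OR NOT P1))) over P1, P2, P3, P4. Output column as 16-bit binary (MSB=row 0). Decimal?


Formula: (((P3 OR P4) IMPLIES P4) OR ((NOT P2 OR P2) OR (P3 OR NOT P1))) over P1, P2, P3, P4 (16 rows)
Evaluate each row (bits = P1,P2,P3,P4, MSB first):
  row 0 [0000]: (((0 OR 0) IMPLIES 0) OR ((NOT 0 OR 0) OR (0 OR NOT 0))) -> 1
  row 1 [0001]: (((0 OR 1) IMPLIES 1) OR ((NOT 0 OR 0) OR (0 OR NOT 0))) -> 1
  row 2 [0010]: (((1 OR 0) IMPLIES 0) OR ((NOT 0 OR 0) OR (1 OR NOT 0))) -> 1
  row 3 [0011]: (((1 OR 1) IMPLIES 1) OR ((NOT 0 OR 0) OR (1 OR NOT 0))) -> 1
  row 4 [0100]: (((0 OR 0) IMPLIES 0) OR ((NOT 1 OR 1) OR (0 OR NOT 0))) -> 1
  row 5 [0101]: (((0 OR 1) IMPLIES 1) OR ((NOT 1 OR 1) OR (0 OR NOT 0))) -> 1
  row 6 [0110]: (((1 OR 0) IMPLIES 0) OR ((NOT 1 OR 1) OR (1 OR NOT 0))) -> 1
  row 7 [0111]: (((1 OR 1) IMPLIES 1) OR ((NOT 1 OR 1) OR (1 OR NOT 0))) -> 1
  row 8 [1000]: (((0 OR 0) IMPLIES 0) OR ((NOT 0 OR 0) OR (0 OR NOT 1))) -> 1
  row 9 [1001]: (((0 OR 1) IMPLIES 1) OR ((NOT 0 OR 0) OR (0 OR NOT 1))) -> 1
  row 10 [1010]: (((1 OR 0) IMPLIES 0) OR ((NOT 0 OR 0) OR (1 OR NOT 1))) -> 1
  row 11 [1011]: (((1 OR 1) IMPLIES 1) OR ((NOT 0 OR 0) OR (1 OR NOT 1))) -> 1
  row 12 [1100]: (((0 OR 0) IMPLIES 0) OR ((NOT 1 OR 1) OR (0 OR NOT 1))) -> 1
  row 13 [1101]: (((0 OR 1) IMPLIES 1) OR ((NOT 1 OR 1) OR (0 OR NOT 1))) -> 1
  row 14 [1110]: (((1 OR 0) IMPLIES 0) OR ((NOT 1 OR 1) OR (1 OR NOT 1))) -> 1
  row 15 [1111]: (((1 OR 1) IMPLIES 1) OR ((NOT 1 OR 1) OR (1 OR NOT 1))) -> 1
Full result column, 4 rows per line (P1,P2 fixed per line; P3,P4 runs 00..11 left to right):
  rows 0-3 [P1,P2=00]: 1111  = hex F
  rows 4-7 [P1,P2=01]: 1111  = hex F
  rows 8-11 [P1,P2=10]: 1111  = hex F
  rows 12-15 [P1,P2=11]: 1111  = hex F
Output column (row 0 .. row 15) = 1111111111111111
Output column grouped in 4s = 1111 1111 1111 1111 = 0xFFFF
Convert to decimal digit by digit (value = value*16 + digit):
  F -> 15
  15*16 + 15 (F) = 255
  255*16 + 15 (F) = 4095
  4095*16 + 15 (F) = 65535
Decimal = 65535

65535


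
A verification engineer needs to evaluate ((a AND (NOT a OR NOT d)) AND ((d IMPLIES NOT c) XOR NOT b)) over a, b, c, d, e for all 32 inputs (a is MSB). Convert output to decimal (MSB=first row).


Formula: ((a AND (NOT a OR NOT d)) AND ((d IMPLIES NOT c) XOR NOT b)) over a, b, c, d, e (32 rows)
Evaluate each row (bits = a,b,c,d,e, MSB first):
  row 0 [00000]: ((0 AND (NOT 0 OR NOT 0)) AND ((0 IMPLIES NOT 0) XOR NOT 0)) -> 0
  row 1 [00001]: ((0 AND (NOT 0 OR NOT 0)) AND ((0 IMPLIES NOT 0) XOR NOT 0)) -> 0
  row 2 [00010]: ((0 AND (NOT 0 OR NOT 1)) AND ((1 IMPLIES NOT 0) XOR NOT 0)) -> 0
  row 3 [00011]: ((0 AND (NOT 0 OR NOT 1)) AND ((1 IMPLIES NOT 0) XOR NOT 0)) -> 0
  row 4 [00100]: ((0 AND (NOT 0 OR NOT 0)) AND ((0 IMPLIES NOT 1) XOR NOT 0)) -> 0
  row 5 [00101]: ((0 AND (NOT 0 OR NOT 0)) AND ((0 IMPLIES NOT 1) XOR NOT 0)) -> 0
  row 6 [00110]: ((0 AND (NOT 0 OR NOT 1)) AND ((1 IMPLIES NOT 1) XOR NOT 0)) -> 0
  row 7 [00111]: ((0 AND (NOT 0 OR NOT 1)) AND ((1 IMPLIES NOT 1) XOR NOT 0)) -> 0
  row 8 [01000]: ((0 AND (NOT 0 OR NOT 0)) AND ((0 IMPLIES NOT 0) XOR NOT 1)) -> 0
  row 9 [01001]: ((0 AND (NOT 0 OR NOT 0)) AND ((0 IMPLIES NOT 0) XOR NOT 1)) -> 0
  row 10 [01010]: ((0 AND (NOT 0 OR NOT 1)) AND ((1 IMPLIES NOT 0) XOR NOT 1)) -> 0
  row 11 [01011]: ((0 AND (NOT 0 OR NOT 1)) AND ((1 IMPLIES NOT 0) XOR NOT 1)) -> 0
  row 12 [01100]: ((0 AND (NOT 0 OR NOT 0)) AND ((0 IMPLIES NOT 1) XOR NOT 1)) -> 0
  row 13 [01101]: ((0 AND (NOT 0 OR NOT 0)) AND ((0 IMPLIES NOT 1) XOR NOT 1)) -> 0
  row 14 [01110]: ((0 AND (NOT 0 OR NOT 1)) AND ((1 IMPLIES NOT 1) XOR NOT 1)) -> 0
  row 15 [01111]: ((0 AND (NOT 0 OR NOT 1)) AND ((1 IMPLIES NOT 1) XOR NOT 1)) -> 0
  row 16 [10000]: ((1 AND (NOT 1 OR NOT 0)) AND ((0 IMPLIES NOT 0) XOR NOT 0)) -> 0
  row 17 [10001]: ((1 AND (NOT 1 OR NOT 0)) AND ((0 IMPLIES NOT 0) XOR NOT 0)) -> 0
  row 18 [10010]: ((1 AND (NOT 1 OR NOT 1)) AND ((1 IMPLIES NOT 0) XOR NOT 0)) -> 0
  row 19 [10011]: ((1 AND (NOT 1 OR NOT 1)) AND ((1 IMPLIES NOT 0) XOR NOT 0)) -> 0
  row 20 [10100]: ((1 AND (NOT 1 OR NOT 0)) AND ((0 IMPLIES NOT 1) XOR NOT 0)) -> 0
  row 21 [10101]: ((1 AND (NOT 1 OR NOT 0)) AND ((0 IMPLIES NOT 1) XOR NOT 0)) -> 0
  row 22 [10110]: ((1 AND (NOT 1 OR NOT 1)) AND ((1 IMPLIES NOT 1) XOR NOT 0)) -> 0
  row 23 [10111]: ((1 AND (NOT 1 OR NOT 1)) AND ((1 IMPLIES NOT 1) XOR NOT 0)) -> 0
  row 24 [11000]: ((1 AND (NOT 1 OR NOT 0)) AND ((0 IMPLIES NOT 0) XOR NOT 1)) -> 1
  row 25 [11001]: ((1 AND (NOT 1 OR NOT 0)) AND ((0 IMPLIES NOT 0) XOR NOT 1)) -> 1
  row 26 [11010]: ((1 AND (NOT 1 OR NOT 1)) AND ((1 IMPLIES NOT 0) XOR NOT 1)) -> 0
  row 27 [11011]: ((1 AND (NOT 1 OR NOT 1)) AND ((1 IMPLIES NOT 0) XOR NOT 1)) -> 0
  row 28 [11100]: ((1 AND (NOT 1 OR NOT 0)) AND ((0 IMPLIES NOT 1) XOR NOT 1)) -> 1
  row 29 [11101]: ((1 AND (NOT 1 OR NOT 0)) AND ((0 IMPLIES NOT 1) XOR NOT 1)) -> 1
  row 30 [11110]: ((1 AND (NOT 1 OR NOT 1)) AND ((1 IMPLIES NOT 1) XOR NOT 1)) -> 0
  row 31 [11111]: ((1 AND (NOT 1 OR NOT 1)) AND ((1 IMPLIES NOT 1) XOR NOT 1)) -> 0
Full result column, 4 rows per line (a,b,c fixed per line; d,e runs 00..11 left to right):
  rows 0-3 [a,b,c=000]: 0000  = hex 0
  rows 4-7 [a,b,c=001]: 0000  = hex 0
  rows 8-11 [a,b,c=010]: 0000  = hex 0
  rows 12-15 [a,b,c=011]: 0000  = hex 0
  rows 16-19 [a,b,c=100]: 0000  = hex 0
  rows 20-23 [a,b,c=101]: 0000  = hex 0
  rows 24-27 [a,b,c=110]: 1100  = hex C
  rows 28-31 [a,b,c=111]: 1100  = hex C
Output column (row 0 .. row 31) = 00000000000000000000000011001100
Output column grouped in 4s = 0000 0000 0000 0000 0000 0000 1100 1100 = 0x000000CC
Convert to decimal digit by digit (value = value*16 + digit):
  0 -> 0
  0*16 + 0 = 0
  0*16 + 0 = 0
  0*16 + 0 = 0
  0*16 + 0 = 0
  0*16 + 0 = 0
  0*16 + 12 (C) = 12
  12*16 + 12 (C) = 204
Decimal = 204

204


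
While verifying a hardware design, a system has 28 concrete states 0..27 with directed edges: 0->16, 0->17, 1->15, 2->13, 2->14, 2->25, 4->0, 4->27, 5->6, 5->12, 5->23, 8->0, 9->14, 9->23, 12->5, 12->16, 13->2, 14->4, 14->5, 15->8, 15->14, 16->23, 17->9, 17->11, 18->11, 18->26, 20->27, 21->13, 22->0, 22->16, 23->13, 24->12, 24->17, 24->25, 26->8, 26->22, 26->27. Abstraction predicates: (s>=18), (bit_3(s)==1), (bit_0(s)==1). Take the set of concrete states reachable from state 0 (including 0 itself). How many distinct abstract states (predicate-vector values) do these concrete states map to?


BFS from 0:
Concrete reachable: {0, 2, 4, 5, 6, 9, 11, 12, 13, 14, 16, 17, 23, 25, 27}
Abstract via predicates (s>=18), (bit_3(s)==1), (bit_0(s)==1):
  (0,0,0) <- {0, 2, 4, 6, 16}
  (0,0,1) <- {5, 17}
  (0,1,0) <- {12, 14}
  (0,1,1) <- {9, 11, 13}
  (1,0,1) <- {23}
  (1,1,1) <- {25, 27}
Distinct abstract states = 6

6


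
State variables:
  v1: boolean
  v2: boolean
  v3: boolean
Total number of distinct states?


State space = product of domain sizes of all variables.
Domain sizes:
  v1 (boolean): 2
  v2 (boolean): 2
  v3 (boolean): 2
Product = 2 * 2 * 2 = 8

8


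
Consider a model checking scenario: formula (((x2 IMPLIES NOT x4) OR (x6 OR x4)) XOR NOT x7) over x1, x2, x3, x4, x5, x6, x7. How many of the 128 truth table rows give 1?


Formula: (((x2 IMPLIES NOT x4) OR (x6 OR x4)) XOR NOT x7) over 7 vars (128 rows)
Evaluate each row (x1, x2, x3, x4, x5, x6, x7 as bits, MSB first):
  row 0 [0000000]: (((0 IMPLIES NOT 0) OR (0 OR 0)) XOR NOT 0) -> 0
  row 1 [0000001]: (((0 IMPLIES NOT 0) OR (0 OR 0)) XOR NOT 1) -> 1
  row 2 [0000010]: (((0 IMPLIES NOT 0) OR (1 OR 0)) XOR NOT 0) -> 0
  row 3 [0000011]: (((0 IMPLIES NOT 0) OR (1 OR 0)) XOR NOT 1) -> 1
  row 4 [0000100]: (((0 IMPLIES NOT 0) OR (0 OR 0)) XOR NOT 0) -> 0
  (every remaining row is evaluated the same way; all 128 results are listed next)
Full result column, 8 rows per line (x1,x2,x3,x4 fixed per line; x5,x6,x7 runs 000..111 left to right):
  rows 0-7 [x1,x2,x3,x4=0000]: 01010101  (ones: 4)
  rows 8-15 [x1,x2,x3,x4=0001]: 01010101  (ones: 4)
  rows 16-23 [x1,x2,x3,x4=0010]: 01010101  (ones: 4)
  rows 24-31 [x1,x2,x3,x4=0011]: 01010101  (ones: 4)
  rows 32-39 [x1,x2,x3,x4=0100]: 01010101  (ones: 4)
  rows 40-47 [x1,x2,x3,x4=0101]: 01010101  (ones: 4)
  rows 48-55 [x1,x2,x3,x4=0110]: 01010101  (ones: 4)
  rows 56-63 [x1,x2,x3,x4=0111]: 01010101  (ones: 4)
  rows 64-71 [x1,x2,x3,x4=1000]: 01010101  (ones: 4)
  rows 72-79 [x1,x2,x3,x4=1001]: 01010101  (ones: 4)
  rows 80-87 [x1,x2,x3,x4=1010]: 01010101  (ones: 4)
  rows 88-95 [x1,x2,x3,x4=1011]: 01010101  (ones: 4)
  rows 96-103 [x1,x2,x3,x4=1100]: 01010101  (ones: 4)
  rows 104-111 [x1,x2,x3,x4=1101]: 01010101  (ones: 4)
  rows 112-119 [x1,x2,x3,x4=1110]: 01010101  (ones: 4)
  rows 120-127 [x1,x2,x3,x4=1111]: 01010101  (ones: 4)
Count of 1-rows = 4+4+4+4+4+4+4+4+4+4+4+4+4+4+4+4 = 64

64


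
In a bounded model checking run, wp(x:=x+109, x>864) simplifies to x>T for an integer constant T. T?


Formula: wp(x:=E, P) = P[E/x] (substitute E for x in postcondition)
Step 1: Postcondition: x>864
Step 2: Substitute x+109 for x: x+109>864
Step 3: Solve for x: x > 864-109 = 755

755


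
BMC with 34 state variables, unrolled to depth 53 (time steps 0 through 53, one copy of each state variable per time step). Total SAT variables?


BMC unrolls to depth k, creating one copy of each state var for steps 0..k.
Step count = 53 + 1 = 54 (steps 0 through 53)
Vars per step = 34
Total = 34 * 54 = 1836

1836


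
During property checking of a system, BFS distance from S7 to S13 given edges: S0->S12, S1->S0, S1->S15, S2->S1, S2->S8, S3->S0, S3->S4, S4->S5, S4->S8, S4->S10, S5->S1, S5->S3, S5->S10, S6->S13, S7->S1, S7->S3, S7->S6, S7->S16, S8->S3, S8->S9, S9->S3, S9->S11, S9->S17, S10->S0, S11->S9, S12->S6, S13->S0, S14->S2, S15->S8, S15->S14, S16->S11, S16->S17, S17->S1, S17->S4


BFS layer-by-layer from S7:
  dist 0: {S7}
  dist 1: {S1, S3, S6, S16}
  dist 2: {S0, S4, S11, S13, S15, S17}
  -> S13 reached at distance 2
Shortest path length = 2

2


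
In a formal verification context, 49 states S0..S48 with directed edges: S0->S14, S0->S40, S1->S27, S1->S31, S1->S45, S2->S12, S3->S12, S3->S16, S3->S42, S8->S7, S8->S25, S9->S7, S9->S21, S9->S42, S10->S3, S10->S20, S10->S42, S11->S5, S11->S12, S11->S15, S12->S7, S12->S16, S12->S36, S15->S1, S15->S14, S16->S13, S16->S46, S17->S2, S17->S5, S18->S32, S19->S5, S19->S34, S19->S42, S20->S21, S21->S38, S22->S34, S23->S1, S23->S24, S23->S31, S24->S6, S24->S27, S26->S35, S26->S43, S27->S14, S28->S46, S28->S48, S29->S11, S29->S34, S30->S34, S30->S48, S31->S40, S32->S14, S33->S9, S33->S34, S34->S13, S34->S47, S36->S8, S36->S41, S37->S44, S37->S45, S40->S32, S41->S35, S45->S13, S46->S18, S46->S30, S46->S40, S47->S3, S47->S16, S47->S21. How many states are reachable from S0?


BFS from S0:
  layer 0: {S0}
  layer 1: {S14, S40}
  layer 2: {S32}
Reachable set: {S0, S14, S32, S40}
Count = 4

4
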